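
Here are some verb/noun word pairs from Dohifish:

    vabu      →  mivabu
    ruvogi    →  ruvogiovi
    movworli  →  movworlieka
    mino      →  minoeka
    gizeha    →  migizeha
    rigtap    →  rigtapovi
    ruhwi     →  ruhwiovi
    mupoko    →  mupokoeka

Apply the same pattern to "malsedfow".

malsedfoweka

movworli and ruhwi both end in -i yet inflect differently (movworlieka, ruhwiovi), so the final letter is not what conditions the rule; the first letter is.
"malsedfow" begins with m-. The stems beginning with m- (mino → minoeka, mupoko → mupokoeka, movworli → movworlieka) add -eka.
So malsedfow → malsedfoweka.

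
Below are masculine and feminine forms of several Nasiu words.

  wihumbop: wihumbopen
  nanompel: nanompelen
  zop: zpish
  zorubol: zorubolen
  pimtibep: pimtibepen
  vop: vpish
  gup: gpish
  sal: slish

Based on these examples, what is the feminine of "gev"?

gvish

"gev" has 1 vowel. The stems with 1 vowel (vop → vpish, zop → zpish, sal → slish) delete the last vowel and add -ish.
The other pattern: stems with 3 vowels add -en.
So gev → gvish.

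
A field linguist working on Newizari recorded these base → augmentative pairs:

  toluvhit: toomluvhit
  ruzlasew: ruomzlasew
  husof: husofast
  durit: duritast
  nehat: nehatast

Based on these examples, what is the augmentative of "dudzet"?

dudzetast

"dudzet" has 2 vowels. The stems with 2 vowels (husof → husofast, durit → duritast, nehat → nehatast) add -ast.
The other pattern: stems with 3 vowels insert -om- after the first vowel.
So dudzet → dudzetast.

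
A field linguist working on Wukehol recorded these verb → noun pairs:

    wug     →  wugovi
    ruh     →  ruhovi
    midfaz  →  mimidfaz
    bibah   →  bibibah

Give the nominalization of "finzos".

fifinzos

"finzos" has 2 vowels. The stems with 2 vowels (midfaz → mimidfaz, bibah → bibibah) repeat the first consonant+vowel as a prefix.
The other pattern: stems with 1 vowel add -ovi.
So finzos → fifinzos.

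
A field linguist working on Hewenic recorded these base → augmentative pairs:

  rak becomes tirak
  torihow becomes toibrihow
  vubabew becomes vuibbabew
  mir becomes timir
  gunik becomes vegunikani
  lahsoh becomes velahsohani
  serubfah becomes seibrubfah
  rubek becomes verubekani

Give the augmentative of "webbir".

rak and rubek both end in -k yet inflect differently (tirak, verubekani), so the final letter is not what conditions the rule; the number of vowels is.
"webbir" has 2 vowels. The stems with 2 vowels (rubek → verubekani, lahsoh → velahsohani, gunik → vegunikani) add ve- … -ani around the stem.
The other patterns: stems with 1 vowel add the prefix ti-; stems with 3 vowels insert -ib- after the first vowel.
So webbir → vewebbirani.

vewebbirani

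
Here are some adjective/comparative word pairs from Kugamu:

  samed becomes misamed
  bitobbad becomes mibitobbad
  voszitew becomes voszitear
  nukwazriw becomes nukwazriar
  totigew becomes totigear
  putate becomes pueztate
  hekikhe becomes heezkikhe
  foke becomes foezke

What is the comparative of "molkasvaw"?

molkasvaar

samed and voszitew both have last vowel 'e' yet inflect differently (misamed, voszitear), so the last vowel is not what conditions the rule; the final letter is.
"molkasvaw" ends in -w. The stems ending in -w (voszitew → voszitear, nukwazriw → nukwazriar, totigew → totigear) drop the final letter and add -ar.
So molkasvaw → molkasvaar.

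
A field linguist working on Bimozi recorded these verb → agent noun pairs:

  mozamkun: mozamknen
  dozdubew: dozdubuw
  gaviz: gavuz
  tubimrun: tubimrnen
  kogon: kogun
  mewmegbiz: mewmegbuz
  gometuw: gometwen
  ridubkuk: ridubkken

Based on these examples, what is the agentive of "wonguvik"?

mozamkun and kogon both end in -n yet inflect differently (mozamknen, kogun), so the final letter is not what conditions the rule; the last vowel is.
"wonguvik" has last vowel 'i'. The stems whose last vowel is 'i' (mewmegbiz → mewmegbuz, gaviz → gavuz) change the last vowel to 'u'.
The other pattern: stems whose last vowel is 'u' delete the last vowel and add -en.
So wonguvik → wonguvuk.

wonguvuk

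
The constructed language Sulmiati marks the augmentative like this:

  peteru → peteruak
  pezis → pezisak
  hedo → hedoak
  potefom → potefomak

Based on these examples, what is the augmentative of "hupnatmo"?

hupnatmoak

Every pair shown (peteru → peteruak, pezis → pezisak, hedo → hedoak, …) follows the same rule: add -ak.
So hupnatmo → hupnatmoak.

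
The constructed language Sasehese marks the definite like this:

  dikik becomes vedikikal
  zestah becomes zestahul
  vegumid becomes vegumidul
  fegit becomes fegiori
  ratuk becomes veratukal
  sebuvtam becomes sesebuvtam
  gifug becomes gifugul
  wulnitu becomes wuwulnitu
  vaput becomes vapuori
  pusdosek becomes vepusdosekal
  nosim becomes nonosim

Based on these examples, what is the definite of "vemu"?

"vemu" ends in -u. The one such stem in the data (wulnitu → wuwulnitu) repeats the first consonant+vowel as a prefix (as do sebuvtam, nosim), so the same rule applies.
The other patterns: stems ending in -k add ve- … -al around the stem; stems ending in -t drop the final letter and add -ori; stems ending in -d, -g or -h add -ul.
So vemu → vevemu.

vevemu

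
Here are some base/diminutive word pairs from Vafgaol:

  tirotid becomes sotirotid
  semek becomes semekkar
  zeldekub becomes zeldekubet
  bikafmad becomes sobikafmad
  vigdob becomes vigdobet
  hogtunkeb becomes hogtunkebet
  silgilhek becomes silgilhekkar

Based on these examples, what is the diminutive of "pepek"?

semek and hogtunkeb both have last vowel 'e' yet inflect differently (semekkar, hogtunkebet), so the last vowel is not what conditions the rule; the final letter is.
"pepek" ends in -k. The stems ending in -k (semek → semekkar, silgilhek → silgilhekkar) double the final consonant and add -ar.
The other patterns: stems ending in -b add -et; stems ending in -d add the prefix so-.
So pepek → pepekkar.

pepekkar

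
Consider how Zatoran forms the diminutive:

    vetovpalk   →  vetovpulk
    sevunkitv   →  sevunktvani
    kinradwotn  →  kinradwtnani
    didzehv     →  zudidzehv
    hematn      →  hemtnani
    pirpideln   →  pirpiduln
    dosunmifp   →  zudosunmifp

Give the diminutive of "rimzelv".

"rimzelv" has second-to-last letter 'l'. The stems whose second-to-last letter is 'l' (vetovpalk → vetovpulk, pirpideln → pirpiduln) change the last vowel to 'u'.
So rimzelv → rimzulv.

rimzulv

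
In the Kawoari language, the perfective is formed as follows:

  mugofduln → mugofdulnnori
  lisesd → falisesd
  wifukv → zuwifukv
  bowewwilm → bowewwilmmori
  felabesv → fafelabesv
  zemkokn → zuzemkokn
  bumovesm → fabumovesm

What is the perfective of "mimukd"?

bumovesm and bowewwilm both end in -m yet inflect differently (fabumovesm, bowewwilmmori), so the final letter is not what conditions the rule; the second-to-last letter is.
"mimukd" has second-to-last letter 'k'. The stems whose second-to-last letter is 'k' (zemkokn → zuzemkokn, wifukv → zuwifukv) add the prefix zu-.
The other patterns: stems whose second-to-last letter is 's' add the prefix fa-; stems whose second-to-last letter is 'l' double the final consonant and add -ori.
So mimukd → zumimukd.

zumimukd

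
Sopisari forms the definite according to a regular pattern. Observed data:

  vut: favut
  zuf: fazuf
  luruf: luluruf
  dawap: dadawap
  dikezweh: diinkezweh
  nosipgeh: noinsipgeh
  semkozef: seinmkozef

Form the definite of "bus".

fabus

"bus" has 1 vowel. The stems with 1 vowel (vut → favut, zuf → fazuf) add the prefix fa-.
So bus → fabus.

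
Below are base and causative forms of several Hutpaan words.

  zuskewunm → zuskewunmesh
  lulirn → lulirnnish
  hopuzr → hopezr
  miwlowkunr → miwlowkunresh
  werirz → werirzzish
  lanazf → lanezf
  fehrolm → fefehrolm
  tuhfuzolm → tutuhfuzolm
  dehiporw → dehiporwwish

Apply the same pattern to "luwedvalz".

luluwedvalz

hopuzr and miwlowkunr both end in -r yet inflect differently (hopezr, miwlowkunresh), so the final letter is not what conditions the rule; the second-to-last letter is.
"luwedvalz" has second-to-last letter 'l'. The stems whose second-to-last letter is 'l' (fehrolm → fefehrolm, tuhfuzolm → tutuhfuzolm) repeat the first consonant+vowel as a prefix.
So luwedvalz → luluwedvalz.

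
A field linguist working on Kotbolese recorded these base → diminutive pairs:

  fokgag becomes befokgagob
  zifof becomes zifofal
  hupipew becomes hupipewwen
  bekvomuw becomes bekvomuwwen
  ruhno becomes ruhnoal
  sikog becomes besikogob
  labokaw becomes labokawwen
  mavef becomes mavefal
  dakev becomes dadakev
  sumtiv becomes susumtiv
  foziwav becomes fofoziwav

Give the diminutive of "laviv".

"laviv" ends in -v. The stems ending in -v (foziwav → fofoziwav, sumtiv → susumtiv, dakev → dadakev) repeat the first consonant+vowel as a prefix.
The other patterns: stems ending in -g add be- … -ob around the stem; stems ending in -f or -o add -al; stems ending in -w double the final consonant and add -en.
So laviv → lalaviv.

lalaviv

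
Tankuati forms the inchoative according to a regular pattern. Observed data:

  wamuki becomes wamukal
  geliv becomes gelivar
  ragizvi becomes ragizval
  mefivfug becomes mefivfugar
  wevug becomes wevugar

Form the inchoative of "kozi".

"kozi" ends in a vowel. The stems ending in a vowel (ragizvi → ragizval, wamuki → wamukal) drop the final letter and add -al.
So kozi → kozal.

kozal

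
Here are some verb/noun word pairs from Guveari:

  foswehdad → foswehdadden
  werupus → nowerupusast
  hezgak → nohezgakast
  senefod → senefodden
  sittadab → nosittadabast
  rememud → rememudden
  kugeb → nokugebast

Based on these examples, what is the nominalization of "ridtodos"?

foswehdad and sittadab both have last vowel 'a' yet inflect differently (foswehdadden, nosittadabast), so the last vowel is not what conditions the rule; the final letter is.
"ridtodos" ends in -s. The one such stem in the data (werupus → nowerupusast) adds no- … -ast around the stem, so the same rule applies.
The other pattern: stems ending in -d double the final consonant and add -en.
So ridtodos → noridtodosast.

noridtodosast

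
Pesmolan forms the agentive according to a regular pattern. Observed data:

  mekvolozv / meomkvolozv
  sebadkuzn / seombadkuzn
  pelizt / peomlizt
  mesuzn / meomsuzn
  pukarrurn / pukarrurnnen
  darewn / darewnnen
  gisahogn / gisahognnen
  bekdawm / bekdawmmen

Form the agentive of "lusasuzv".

luomsasuzv

sebadkuzn and pukarrurn both end in -n yet inflect differently (seombadkuzn, pukarrurnnen), so the final letter is not what conditions the rule; the second-to-last letter is.
"lusasuzv" has second-to-last letter 'z'. The stems whose second-to-last letter is 'z' (mekvolozv → meomkvolozv, sebadkuzn → seombadkuzn, pelizt → peomlizt) insert -om- after the first vowel.
The other pattern: stems whose second-to-last letter is 'g', 'r' or 'w' double the final consonant and add -en.
So lusasuzv → luomsasuzv.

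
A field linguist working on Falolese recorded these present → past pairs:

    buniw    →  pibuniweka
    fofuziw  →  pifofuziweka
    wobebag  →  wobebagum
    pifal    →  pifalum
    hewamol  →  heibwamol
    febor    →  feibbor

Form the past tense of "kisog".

hewamol and pifal both end in -l yet inflect differently (heibwamol, pifalum), so the final letter is not what conditions the rule; the last vowel is.
"kisog" has last vowel 'o'. The stems whose last vowel is 'o' (hewamol → heibwamol, febor → feibbor) insert -ib- after the first vowel.
The other patterns: stems whose last vowel is 'i' add pi- … -eka around the stem; stems whose last vowel is 'a' add -um.
So kisog → kiibsog.

kiibsog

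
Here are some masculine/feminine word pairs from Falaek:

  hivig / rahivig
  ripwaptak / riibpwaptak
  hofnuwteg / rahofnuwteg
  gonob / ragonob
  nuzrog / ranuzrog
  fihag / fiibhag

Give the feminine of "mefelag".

meibfelag

"mefelag" has last vowel 'a'. The stems whose last vowel is 'a' (ripwaptak → riibpwaptak, fihag → fiibhag) insert -ib- after the first vowel.
The other pattern: stems whose last vowel is 'e', 'i' or 'o' add the prefix ra-.
So mefelag → meibfelag.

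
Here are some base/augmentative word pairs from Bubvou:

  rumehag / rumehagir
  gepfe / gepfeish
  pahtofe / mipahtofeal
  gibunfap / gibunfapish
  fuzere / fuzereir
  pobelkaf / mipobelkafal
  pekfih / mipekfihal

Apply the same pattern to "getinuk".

getinukish

"getinuk" begins with g-. The stems beginning with g- (gibunfap → gibunfapish, gepfe → gepfeish) add -ish.
So getinuk → getinukish.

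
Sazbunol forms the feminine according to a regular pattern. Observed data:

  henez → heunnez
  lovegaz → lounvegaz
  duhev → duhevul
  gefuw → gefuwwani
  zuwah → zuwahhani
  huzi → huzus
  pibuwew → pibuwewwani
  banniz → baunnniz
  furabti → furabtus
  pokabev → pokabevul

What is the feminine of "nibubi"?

nibubus

furabti and banniz both have last vowel 'i' yet inflect differently (furabtus, baunnniz), so the last vowel is not what conditions the rule; the final letter is.
"nibubi" ends in -i. The stems ending in -i (furabti → furabtus, huzi → huzus) drop the final letter and add -us.
The other patterns: stems ending in -v add -ul; stems ending in -z insert -un- after the first vowel; stems ending in -h or -w double the final consonant and add -ani.
So nibubi → nibubus.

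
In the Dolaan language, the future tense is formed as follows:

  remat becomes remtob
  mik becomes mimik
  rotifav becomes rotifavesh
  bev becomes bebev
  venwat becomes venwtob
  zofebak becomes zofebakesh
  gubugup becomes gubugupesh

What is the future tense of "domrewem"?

domrewemesh

bev and rotifav both end in -v yet inflect differently (bebev, rotifavesh), so the final letter is not what conditions the rule; the number of vowels is.
"domrewem" has 3 vowels. The stems with 3 vowels (gubugup → gubugupesh, rotifav → rotifavesh, zofebak → zofebakesh) add -esh.
So domrewem → domrewemesh.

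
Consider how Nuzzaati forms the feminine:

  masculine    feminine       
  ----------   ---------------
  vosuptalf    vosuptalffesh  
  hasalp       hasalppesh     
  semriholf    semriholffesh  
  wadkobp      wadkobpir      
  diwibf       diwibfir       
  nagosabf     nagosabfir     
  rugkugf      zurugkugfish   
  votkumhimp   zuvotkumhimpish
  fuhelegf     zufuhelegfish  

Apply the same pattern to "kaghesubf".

kaghesubfir

hasalp and wadkobp both end in -p yet inflect differently (hasalppesh, wadkobpir), so the final letter is not what conditions the rule; the second-to-last letter is.
"kaghesubf" has second-to-last letter 'b'. The stems whose second-to-last letter is 'b' (wadkobp → wadkobpir, diwibf → diwibfir, nagosabf → nagosabfir) add -ir.
So kaghesubf → kaghesubfir.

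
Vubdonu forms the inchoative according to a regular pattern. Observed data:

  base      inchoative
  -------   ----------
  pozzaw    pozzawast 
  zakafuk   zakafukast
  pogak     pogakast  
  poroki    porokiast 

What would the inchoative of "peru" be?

peruast

Every pair shown (pozzaw → pozzawast, zakafuk → zakafukast, pogak → pogakast, …) follows the same rule: add -ast.
So peru → peruast.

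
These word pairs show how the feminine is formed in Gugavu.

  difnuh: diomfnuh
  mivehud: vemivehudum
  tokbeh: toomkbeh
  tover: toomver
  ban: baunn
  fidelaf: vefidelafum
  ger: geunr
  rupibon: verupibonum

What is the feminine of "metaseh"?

ger and tover both end in -r yet inflect differently (geunr, toomver), so the final letter is not what conditions the rule; the number of vowels is.
"metaseh" has 3 vowels. The stems with 3 vowels (mivehud → vemivehudum, rupibon → verupibonum, fidelaf → vefidelafum) add ve- … -um around the stem.
The other patterns: stems with 1 vowel insert -un- after the first vowel; stems with 2 vowels insert -om- after the first vowel.
So metaseh → vemetasehum.

vemetasehum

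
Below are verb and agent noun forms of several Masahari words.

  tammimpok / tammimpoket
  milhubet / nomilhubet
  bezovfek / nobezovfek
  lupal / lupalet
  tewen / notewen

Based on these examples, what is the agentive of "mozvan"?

bezovfek and tammimpok both end in -k yet inflect differently (nobezovfek, tammimpoket), so the final letter is not what conditions the rule; the last vowel is.
"mozvan" has last vowel 'a'. The one such stem in the data (lupal → lupalet) adds -et, so the same rule applies.
The other pattern: stems whose last vowel is 'e' add the prefix no-.
So mozvan → mozvanet.

mozvanet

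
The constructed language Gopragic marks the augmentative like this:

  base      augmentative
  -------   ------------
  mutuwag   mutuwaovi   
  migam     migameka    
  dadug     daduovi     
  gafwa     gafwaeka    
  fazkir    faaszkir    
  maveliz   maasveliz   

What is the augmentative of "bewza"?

"bewza" ends in -a. The one such stem in the data (gafwa → gafwaeka) adds -eka, so the same rule applies.
The other patterns: stems ending in -g drop the final letter and add -ovi; stems ending in -r or -z insert -as- after the first vowel.
So bewza → bewzaeka.

bewzaeka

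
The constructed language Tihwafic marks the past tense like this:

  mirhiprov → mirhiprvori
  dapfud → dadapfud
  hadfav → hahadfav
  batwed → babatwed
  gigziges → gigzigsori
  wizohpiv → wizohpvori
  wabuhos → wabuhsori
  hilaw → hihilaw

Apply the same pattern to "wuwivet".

wizohpiv and hadfav both end in -v yet inflect differently (wizohpvori, hahadfav), so the final letter is not what conditions the rule; the number of vowels is.
"wuwivet" has 3 vowels. The stems with 3 vowels (wizohpiv → wizohpvori, mirhiprov → mirhiprvori, wabuhos → wabuhsori) delete the last vowel and add -ori.
The other pattern: stems with 2 vowels repeat the first consonant+vowel as a prefix.
So wuwivet → wuwivtori.

wuwivtori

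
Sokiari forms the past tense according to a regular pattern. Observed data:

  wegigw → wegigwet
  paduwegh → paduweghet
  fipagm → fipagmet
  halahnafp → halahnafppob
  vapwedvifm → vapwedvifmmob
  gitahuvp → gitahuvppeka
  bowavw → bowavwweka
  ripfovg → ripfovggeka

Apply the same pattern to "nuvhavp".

"nuvhavp" has second-to-last letter 'v'. The stems whose second-to-last letter is 'v' (gitahuvp → gitahuvppeka, bowavw → bowavwweka, ripfovg → ripfovggeka) double the final consonant and add -eka.
So nuvhavp → nuvhavppeka.

nuvhavppeka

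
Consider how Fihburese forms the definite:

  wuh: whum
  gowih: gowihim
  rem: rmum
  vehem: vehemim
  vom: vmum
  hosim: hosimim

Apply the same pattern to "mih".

mhum

wuh and gowih both end in -h yet inflect differently (whum, gowihim), so the final letter is not what conditions the rule; the number of vowels is.
"mih" has 1 vowel. The stems with 1 vowel (rem → rmum, vom → vmum, wuh → whum) delete the last vowel and add -um.
The other pattern: stems with 2 vowels add -im.
So mih → mhum.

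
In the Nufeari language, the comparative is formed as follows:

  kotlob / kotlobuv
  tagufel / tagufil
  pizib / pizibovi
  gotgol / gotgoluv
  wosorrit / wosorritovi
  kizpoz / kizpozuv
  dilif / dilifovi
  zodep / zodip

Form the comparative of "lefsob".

pizib and kotlob both end in -b yet inflect differently (pizibovi, kotlobuv), so the final letter is not what conditions the rule; the last vowel is.
"lefsob" has last vowel 'o'. The stems whose last vowel is 'o' (kizpoz → kizpozuv, kotlob → kotlobuv, gotgol → gotgoluv) add -uv.
The other patterns: stems whose last vowel is 'i' add -ovi; stems whose last vowel is 'e' change the last vowel to 'i'.
So lefsob → lefsobuv.

lefsobuv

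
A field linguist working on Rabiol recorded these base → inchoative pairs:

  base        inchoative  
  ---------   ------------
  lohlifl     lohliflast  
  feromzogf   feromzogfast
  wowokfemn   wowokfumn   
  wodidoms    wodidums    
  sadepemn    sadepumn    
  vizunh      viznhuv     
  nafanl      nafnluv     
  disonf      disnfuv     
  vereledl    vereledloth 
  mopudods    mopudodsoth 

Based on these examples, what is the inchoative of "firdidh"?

"firdidh" has second-to-last letter 'd'. The stems whose second-to-last letter is 'd' (vereledl → vereledloth, mopudods → mopudodsoth) add -oth.
The other patterns: stems whose second-to-last letter is 'f' or 'g' add -ast; stems whose second-to-last letter is 'm' change the last vowel to 'u'; stems whose second-to-last letter is 'n' delete the last vowel and add -uv.
So firdidh → firdidhoth.

firdidhoth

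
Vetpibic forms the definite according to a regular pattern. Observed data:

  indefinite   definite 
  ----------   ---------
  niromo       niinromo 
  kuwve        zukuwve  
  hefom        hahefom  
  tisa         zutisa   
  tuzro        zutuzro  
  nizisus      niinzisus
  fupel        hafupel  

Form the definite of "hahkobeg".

"hahkobeg" begins with h-. The one such stem in the data (hefom → hahefom) adds the prefix ha-, so the same rule applies.
The other patterns: stems beginning with k- or t- add the prefix zu-; stems beginning with n- insert -in- after the first vowel.
So hahkobeg → hahahkobeg.

hahahkobeg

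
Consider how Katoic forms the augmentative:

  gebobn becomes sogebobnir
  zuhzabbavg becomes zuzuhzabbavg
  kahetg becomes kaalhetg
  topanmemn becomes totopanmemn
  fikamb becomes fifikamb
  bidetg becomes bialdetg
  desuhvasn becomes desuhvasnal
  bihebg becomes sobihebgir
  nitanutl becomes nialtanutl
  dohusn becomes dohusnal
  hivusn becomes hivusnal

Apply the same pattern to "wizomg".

"wizomg" has second-to-last letter 'm'. The stems whose second-to-last letter is 'm' (topanmemn → totopanmemn, fikamb → fifikamb) repeat the first consonant+vowel as a prefix.
The other patterns: stems whose second-to-last letter is 's' add -al; stems whose second-to-last letter is 'b' add so- … -ir around the stem; stems whose second-to-last letter is 't' insert -al- after the first vowel.
So wizomg → wiwizomg.

wiwizomg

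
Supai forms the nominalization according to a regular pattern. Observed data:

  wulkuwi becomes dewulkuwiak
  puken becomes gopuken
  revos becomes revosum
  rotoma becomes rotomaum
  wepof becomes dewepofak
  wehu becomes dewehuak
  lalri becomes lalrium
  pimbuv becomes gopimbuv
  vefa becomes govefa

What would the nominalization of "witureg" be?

vefa and rotoma both end in -a yet inflect differently (govefa, rotomaum), so the final letter is not what conditions the rule; the first letter is.
"witureg" begins with w-. The stems beginning with w- (wulkuwi → dewulkuwiak, wehu → dewehuak, wepof → dewepofak) add de- … -ak around the stem.
The other patterns: stems beginning with p- or v- add the prefix go-; stems beginning with l- or r- add -um.
So witureg → dewituregak.

dewituregak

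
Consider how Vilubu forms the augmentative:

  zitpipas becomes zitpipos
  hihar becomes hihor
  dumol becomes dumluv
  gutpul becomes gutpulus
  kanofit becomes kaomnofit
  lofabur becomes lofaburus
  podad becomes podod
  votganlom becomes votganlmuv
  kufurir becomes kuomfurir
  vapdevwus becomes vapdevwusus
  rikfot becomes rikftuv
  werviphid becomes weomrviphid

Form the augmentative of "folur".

folurus

hihar and lofabur both end in -r yet inflect differently (hihor, lofaburus), so the final letter is not what conditions the rule; the last vowel is.
"folur" has last vowel 'u'. The stems whose last vowel is 'u' (lofabur → lofaburus, vapdevwus → vapdevwusus, gutpul → gutpulus) add -us.
The other patterns: stems whose last vowel is 'a' change the last vowel to 'o'; stems whose last vowel is 'o' delete the last vowel and add -uv; stems whose last vowel is 'i' insert -om- after the first vowel.
So folur → folurus.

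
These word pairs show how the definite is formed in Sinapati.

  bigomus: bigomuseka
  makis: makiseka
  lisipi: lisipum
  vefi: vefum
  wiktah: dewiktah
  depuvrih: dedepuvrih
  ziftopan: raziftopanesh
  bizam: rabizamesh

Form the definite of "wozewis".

wozewiseka

"wozewis" ends in -s. The stems ending in -s (bigomus → bigomuseka, makis → makiseka) add -eka.
The other patterns: stems ending in -i drop the final letter and add -um; stems ending in -h add the prefix de-; stems ending in -m or -n add ra- … -esh around the stem.
So wozewis → wozewiseka.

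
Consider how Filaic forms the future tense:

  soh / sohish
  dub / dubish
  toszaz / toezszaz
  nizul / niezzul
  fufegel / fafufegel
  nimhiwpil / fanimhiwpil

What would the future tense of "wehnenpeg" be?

nizul and fufegel both end in -l yet inflect differently (niezzul, fafufegel), so the final letter is not what conditions the rule; the number of vowels is.
"wehnenpeg" has 3 vowels. The stems with 3 vowels (fufegel → fafufegel, nimhiwpil → fanimhiwpil) add the prefix fa-.
So wehnenpeg → fawehnenpeg.

fawehnenpeg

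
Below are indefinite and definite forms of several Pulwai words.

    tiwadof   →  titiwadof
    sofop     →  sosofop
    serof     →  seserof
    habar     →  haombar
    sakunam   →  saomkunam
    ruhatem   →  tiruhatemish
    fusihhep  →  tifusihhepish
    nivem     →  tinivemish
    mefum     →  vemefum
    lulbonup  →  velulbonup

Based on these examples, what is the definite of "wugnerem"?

tiwugneremish

sakunam and ruhatem both end in -m yet inflect differently (saomkunam, tiruhatemish), so the final letter is not what conditions the rule; the last vowel is.
"wugnerem" has last vowel 'e'. The stems whose last vowel is 'e' (ruhatem → tiruhatemish, fusihhep → tifusihhepish, nivem → tinivemish) add ti- … -ish around the stem.
The other patterns: stems whose last vowel is 'o' repeat the first consonant+vowel as a prefix; stems whose last vowel is 'a' insert -om- after the first vowel; stems whose last vowel is 'u' add the prefix ve-.
So wugnerem → tiwugneremish.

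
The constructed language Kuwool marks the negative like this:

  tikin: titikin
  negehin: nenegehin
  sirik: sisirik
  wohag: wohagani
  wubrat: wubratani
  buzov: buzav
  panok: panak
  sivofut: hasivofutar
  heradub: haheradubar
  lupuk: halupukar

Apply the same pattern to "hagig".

"hagig" has last vowel 'i'. The stems whose last vowel is 'i' (tikin → titikin, negehin → nenegehin, sirik → sisirik) repeat the first consonant+vowel as a prefix.
The other patterns: stems whose last vowel is 'a' add -ani; stems whose last vowel is 'o' change the last vowel to 'a'; stems whose last vowel is 'u' add ha- … -ar around the stem.
So hagig → hahagig.

hahagig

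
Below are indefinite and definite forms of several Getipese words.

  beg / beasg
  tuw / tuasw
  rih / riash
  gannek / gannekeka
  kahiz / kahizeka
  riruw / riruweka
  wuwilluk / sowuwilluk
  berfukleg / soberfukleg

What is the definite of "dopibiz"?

sodopibiz

tuw and riruw both end in -w yet inflect differently (tuasw, riruweka), so the final letter is not what conditions the rule; the number of vowels is.
"dopibiz" has 3 vowels. The stems with 3 vowels (wuwilluk → sowuwilluk, berfukleg → soberfukleg) add the prefix so-.
The other patterns: stems with 1 vowel insert -as- after the first vowel; stems with 2 vowels add -eka.
So dopibiz → sodopibiz.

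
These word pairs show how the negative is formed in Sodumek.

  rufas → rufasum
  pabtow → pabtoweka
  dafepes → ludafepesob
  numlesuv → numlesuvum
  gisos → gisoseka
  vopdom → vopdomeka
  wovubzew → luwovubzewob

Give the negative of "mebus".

"mebus" has last vowel 'u'. The one such stem in the data (numlesuv → numlesuvum) adds -um, so the same rule applies.
The other patterns: stems whose last vowel is 'o' add -eka; stems whose last vowel is 'e' add lu- … -ob around the stem.
So mebus → mebusum.

mebusum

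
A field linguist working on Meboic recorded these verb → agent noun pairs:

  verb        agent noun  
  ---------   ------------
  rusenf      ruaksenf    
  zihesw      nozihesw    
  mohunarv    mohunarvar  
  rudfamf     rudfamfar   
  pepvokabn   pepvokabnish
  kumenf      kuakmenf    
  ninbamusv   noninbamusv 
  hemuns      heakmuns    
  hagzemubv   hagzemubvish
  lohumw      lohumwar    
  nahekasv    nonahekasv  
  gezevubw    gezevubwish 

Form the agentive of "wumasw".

nowumasw

"wumasw" has second-to-last letter 's'. The stems whose second-to-last letter is 's' (ninbamusv → noninbamusv, nahekasv → nonahekasv, zihesw → nozihesw) add the prefix no-.
So wumasw → nowumasw.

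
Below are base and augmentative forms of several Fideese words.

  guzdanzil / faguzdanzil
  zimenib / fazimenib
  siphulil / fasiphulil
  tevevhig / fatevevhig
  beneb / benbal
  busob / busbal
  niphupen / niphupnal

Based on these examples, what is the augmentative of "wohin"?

fawohin

zimenib and beneb both end in -b yet inflect differently (fazimenib, benbal), so the final letter is not what conditions the rule; the last vowel is.
"wohin" has last vowel 'i'. The stems whose last vowel is 'i' (guzdanzil → faguzdanzil, zimenib → fazimenib, siphulil → fasiphulil) add the prefix fa-.
The other pattern: stems whose last vowel is 'e' or 'o' delete the last vowel and add -al.
So wohin → fawohin.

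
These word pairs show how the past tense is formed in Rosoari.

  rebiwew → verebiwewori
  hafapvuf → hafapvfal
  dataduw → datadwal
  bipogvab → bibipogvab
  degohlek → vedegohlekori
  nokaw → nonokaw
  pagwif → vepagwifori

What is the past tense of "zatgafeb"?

nokaw and dataduw both end in -w yet inflect differently (nonokaw, datadwal), so the final letter is not what conditions the rule; the last vowel is.
"zatgafeb" has last vowel 'e'. The stems whose last vowel is 'e' (degohlek → vedegohlekori, rebiwew → verebiwewori) add ve- … -ori around the stem.
So zatgafeb → vezatgafebori.

vezatgafebori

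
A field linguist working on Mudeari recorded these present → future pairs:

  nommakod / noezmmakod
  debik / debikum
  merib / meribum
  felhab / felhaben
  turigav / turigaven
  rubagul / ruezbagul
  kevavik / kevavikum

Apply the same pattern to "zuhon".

"zuhon" has last vowel 'o'. The one such stem in the data (nommakod → noezmmakod) inserts -ez- after the first vowel (as does rubagul), so the same rule applies.
So zuhon → zuezhon.

zuezhon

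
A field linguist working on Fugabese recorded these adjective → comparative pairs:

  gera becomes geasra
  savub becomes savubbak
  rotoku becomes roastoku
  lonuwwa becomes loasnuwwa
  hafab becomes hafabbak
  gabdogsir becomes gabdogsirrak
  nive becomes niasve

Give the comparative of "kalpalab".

hafab and gera both have last vowel 'a' yet inflect differently (hafabbak, geasra), so the last vowel is not what conditions the rule; whether the stem ends in a vowel or a consonant is.
"kalpalab" ends in a consonant. The stems ending in a consonant (hafab → hafabbak, savub → savubbak, gabdogsir → gabdogsirrak) double the final consonant and add -ak.
The other pattern: stems ending in a vowel insert -as- after the first vowel.
So kalpalab → kalpalabbak.

kalpalabbak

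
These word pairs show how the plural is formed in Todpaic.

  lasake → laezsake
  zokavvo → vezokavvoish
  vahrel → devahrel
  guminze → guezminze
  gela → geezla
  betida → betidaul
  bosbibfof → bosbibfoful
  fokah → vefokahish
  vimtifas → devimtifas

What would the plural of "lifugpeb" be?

liezfugpeb

"lifugpeb" begins with l-. The one such stem in the data (lasake → laezsake) inserts -ez- after the first vowel (as do guminze, gela), so the same rule applies.
So lifugpeb → liezfugpeb.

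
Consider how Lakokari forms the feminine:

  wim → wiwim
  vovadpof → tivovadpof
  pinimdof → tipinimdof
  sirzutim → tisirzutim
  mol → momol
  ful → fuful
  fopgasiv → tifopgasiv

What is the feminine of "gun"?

wim and sirzutim both end in -m yet inflect differently (wiwim, tisirzutim), so the final letter is not what conditions the rule; the number of vowels is.
"gun" has 1 vowel. The stems with 1 vowel (mol → momol, wim → wiwim, ful → fuful) repeat the first consonant+vowel as a prefix.
The other pattern: stems with 3 vowels add the prefix ti-.
So gun → gugun.

gugun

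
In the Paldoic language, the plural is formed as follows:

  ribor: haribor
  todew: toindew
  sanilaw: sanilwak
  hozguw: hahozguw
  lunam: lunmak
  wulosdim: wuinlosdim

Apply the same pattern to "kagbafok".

hakagbafok

"kagbafok" has last vowel 'o'. The one such stem in the data (ribor → haribor) adds the prefix ha-, so the same rule applies.
So kagbafok → hakagbafok.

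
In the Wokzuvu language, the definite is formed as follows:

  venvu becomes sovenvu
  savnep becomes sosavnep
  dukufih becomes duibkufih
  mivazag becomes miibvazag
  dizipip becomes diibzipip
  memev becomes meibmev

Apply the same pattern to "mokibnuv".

moibkibnuv

savnep and dizipip both end in -p yet inflect differently (sosavnep, diibzipip), so the final letter is not what conditions the rule; the first letter is.
"mokibnuv" begins with m-. The stems beginning with m- (mivazag → miibvazag, memev → meibmev) insert -ib- after the first vowel.
So mokibnuv → moibkibnuv.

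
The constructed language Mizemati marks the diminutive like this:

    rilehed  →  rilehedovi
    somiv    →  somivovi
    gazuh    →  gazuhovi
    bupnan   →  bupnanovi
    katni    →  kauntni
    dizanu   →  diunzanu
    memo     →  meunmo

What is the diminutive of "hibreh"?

hibrehovi

somiv and katni both have last vowel 'i' yet inflect differently (somivovi, kauntni), so the last vowel is not what conditions the rule; whether the stem ends in a vowel or a consonant is.
"hibreh" ends in a consonant. The stems ending in a consonant (rilehed → rilehedovi, somiv → somivovi, gazuh → gazuhovi) add -ovi.
The other pattern: stems ending in a vowel insert -un- after the first vowel.
So hibreh → hibrehovi.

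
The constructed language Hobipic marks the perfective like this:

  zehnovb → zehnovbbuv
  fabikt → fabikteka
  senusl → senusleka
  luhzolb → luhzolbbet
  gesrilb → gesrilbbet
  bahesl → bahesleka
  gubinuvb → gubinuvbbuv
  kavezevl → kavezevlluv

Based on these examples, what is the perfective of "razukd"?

luhzolb and zehnovb both end in -b yet inflect differently (luhzolbbet, zehnovbbuv), so the final letter is not what conditions the rule; the second-to-last letter is.
"razukd" has second-to-last letter 'k'. The one such stem in the data (fabikt → fabikteka) adds -eka, so the same rule applies.
The other patterns: stems whose second-to-last letter is 'l' double the final consonant and add -et; stems whose second-to-last letter is 'v' double the final consonant and add -uv.
So razukd → razukdeka.

razukdeka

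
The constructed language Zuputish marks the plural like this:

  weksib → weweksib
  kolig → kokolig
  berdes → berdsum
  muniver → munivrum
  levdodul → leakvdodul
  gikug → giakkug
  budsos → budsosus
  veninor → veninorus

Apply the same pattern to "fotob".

fotobus

kolig and gikug both end in -g yet inflect differently (kokolig, giakkug), so the final letter is not what conditions the rule; the last vowel is.
"fotob" has last vowel 'o'. The stems whose last vowel is 'o' (budsos → budsosus, veninor → veninorus) add -us.
The other patterns: stems whose last vowel is 'i' repeat the first consonant+vowel as a prefix; stems whose last vowel is 'e' delete the last vowel and add -um; stems whose last vowel is 'u' insert -ak- after the first vowel.
So fotob → fotobus.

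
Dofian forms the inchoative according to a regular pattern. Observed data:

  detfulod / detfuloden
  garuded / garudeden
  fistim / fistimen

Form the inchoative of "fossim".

fossimen

Every pair shown (detfulod → detfuloden, garuded → garudeden, fistim → fistimen) follows the same rule: add -en.
So fossim → fossimen.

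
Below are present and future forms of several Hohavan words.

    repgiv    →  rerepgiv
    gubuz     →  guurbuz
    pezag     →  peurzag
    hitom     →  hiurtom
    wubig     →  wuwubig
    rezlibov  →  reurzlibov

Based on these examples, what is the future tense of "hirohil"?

"hirohil" has last vowel 'i'. The stems whose last vowel is 'i' (wubig → wuwubig, repgiv → rerepgiv) repeat the first consonant+vowel as a prefix.
The other pattern: stems whose last vowel is 'a', 'o' or 'u' insert -ur- after the first vowel.
So hirohil → hihirohil.

hihirohil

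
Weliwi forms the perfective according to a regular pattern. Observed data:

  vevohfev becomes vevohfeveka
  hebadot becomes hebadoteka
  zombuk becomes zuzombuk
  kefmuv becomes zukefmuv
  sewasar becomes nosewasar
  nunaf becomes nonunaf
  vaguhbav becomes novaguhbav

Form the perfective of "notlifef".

"notlifef" has last vowel 'e'. The one such stem in the data (vevohfev → vevohfeveka) adds -eka, so the same rule applies.
The other patterns: stems whose last vowel is 'u' add the prefix zu-; stems whose last vowel is 'a' add the prefix no-.
So notlifef → notlifefeka.

notlifefeka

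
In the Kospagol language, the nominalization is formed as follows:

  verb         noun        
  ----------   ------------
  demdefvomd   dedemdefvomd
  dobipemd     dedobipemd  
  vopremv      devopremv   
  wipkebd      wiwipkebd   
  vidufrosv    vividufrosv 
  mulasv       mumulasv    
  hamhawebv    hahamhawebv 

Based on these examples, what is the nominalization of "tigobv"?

titigobv

"tigobv" has second-to-last letter 'b'. The stems whose second-to-last letter is 'b' (wipkebd → wiwipkebd, hamhawebv → hahamhawebv) repeat the first consonant+vowel as a prefix.
The other pattern: stems whose second-to-last letter is 'm' add the prefix de-.
So tigobv → titigobv.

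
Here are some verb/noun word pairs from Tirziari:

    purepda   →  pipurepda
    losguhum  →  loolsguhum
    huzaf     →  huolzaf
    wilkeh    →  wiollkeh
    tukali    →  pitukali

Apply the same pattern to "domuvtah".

purepda and huzaf both have last vowel 'a' yet inflect differently (pipurepda, huolzaf), so the last vowel is not what conditions the rule; whether the stem ends in a vowel or a consonant is.
"domuvtah" ends in a consonant. The stems ending in a consonant (wilkeh → wiollkeh, losguhum → loolsguhum, huzaf → huolzaf) insert -ol- after the first vowel.
So domuvtah → doolmuvtah.

doolmuvtah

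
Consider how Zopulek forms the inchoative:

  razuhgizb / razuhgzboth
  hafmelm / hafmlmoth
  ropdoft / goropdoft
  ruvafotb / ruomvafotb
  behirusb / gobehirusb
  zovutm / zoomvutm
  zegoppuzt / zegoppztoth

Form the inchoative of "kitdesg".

behirusb and ruvafotb both end in -b yet inflect differently (gobehirusb, ruomvafotb), so the final letter is not what conditions the rule; the second-to-last letter is.
"kitdesg" has second-to-last letter 's'. The one such stem in the data (behirusb → gobehirusb) adds the prefix go-, so the same rule applies.
The other patterns: stems whose second-to-last letter is 't' insert -om- after the first vowel; stems whose second-to-last letter is 'l' or 'z' delete the last vowel and add -oth.
So kitdesg → gokitdesg.

gokitdesg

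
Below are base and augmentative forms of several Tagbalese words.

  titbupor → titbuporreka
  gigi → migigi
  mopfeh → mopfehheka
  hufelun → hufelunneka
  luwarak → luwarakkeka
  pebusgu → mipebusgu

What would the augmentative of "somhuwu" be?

misomhuwu

hufelun and pebusgu both have last vowel 'u' yet inflect differently (hufelunneka, mipebusgu), so the last vowel is not what conditions the rule; whether the stem ends in a vowel or a consonant is.
"somhuwu" ends in a vowel. The stems ending in a vowel (gigi → migigi, pebusgu → mipebusgu) add the prefix mi-.
So somhuwu → misomhuwu.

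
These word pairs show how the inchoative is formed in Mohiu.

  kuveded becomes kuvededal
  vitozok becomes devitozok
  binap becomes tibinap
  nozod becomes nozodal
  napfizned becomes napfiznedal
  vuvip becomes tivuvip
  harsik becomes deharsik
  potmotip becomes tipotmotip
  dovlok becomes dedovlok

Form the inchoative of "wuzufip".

vitozok and nozod both have last vowel 'o' yet inflect differently (devitozok, nozodal), so the last vowel is not what conditions the rule; the final letter is.
"wuzufip" ends in -p. The stems ending in -p (binap → tibinap, potmotip → tipotmotip, vuvip → tivuvip) add the prefix ti-.
The other patterns: stems ending in -k add the prefix de-; stems ending in -d add -al.
So wuzufip → tiwuzufip.

tiwuzufip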